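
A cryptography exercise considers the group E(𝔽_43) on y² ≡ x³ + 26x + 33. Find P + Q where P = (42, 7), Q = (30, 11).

(38, 6)

(42, 7) + (30, 11). λ = (11 - 7)/(30 - 42) ≡ 4/31 mod 43. 31⁻¹ ≡ 25 (mod 43) since 31·25 = 775 ≡ 1, so λ ≡ 14.
  x = λ² - 42 - 30 = 196 - 72 ≡ 38; y = λ·(42 - 38) - 7 ≡ 6. → (38, 6)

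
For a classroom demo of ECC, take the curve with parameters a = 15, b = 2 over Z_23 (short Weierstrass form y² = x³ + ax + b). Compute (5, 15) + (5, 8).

The two points share x = 5 and their y-coordinates satisfy 15 + 8 ≡ 0 (mod 23), so they are inverses. Their sum is O.

O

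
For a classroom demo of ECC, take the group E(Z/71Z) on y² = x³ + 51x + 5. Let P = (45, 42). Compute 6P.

Double-and-add on 6 = (110)₂. Start with P = (45, 42) for the leading 1-bit.
double: tangent at (45, 42): λ = (3·45² + 51)/(2·42) ≡ 20/13. 13⁻¹ ≡ 11 (mod 71) since 13·11 = 143 ≡ 1, so λ ≡ 20·11 ≡ 7.
  x = λ² - 45 - 45 = 49 - 90 ≡ 30; y = λ·(45 - 30) - 42 ≡ 63. → (30, 63)
add P: (30, 63) + (45, 42). λ = (42 - 63)/(45 - 30) ≡ 50/15 mod 71. 15⁻¹ ≡ 19 (mod 71), so λ ≡ 27.
  x = λ² - 30 - 45 = 729 - 75 ≡ 15; y = λ·(30 - 15) - 63 ≡ 58. → (15, 58)
double: tangent at (15, 58): λ = (3·15² + 51)/(2·58) ≡ 16/45. 45⁻¹ ≡ 30 (mod 71) since 45·30 = 1350 ≡ 1, so λ ≡ 16·30 ≡ 54.
  x = λ² - 15 - 15 = 2916 - 30 ≡ 46; y = λ·(15 - 46) - 58 ≡ 43. → (46, 43)

(46, 43)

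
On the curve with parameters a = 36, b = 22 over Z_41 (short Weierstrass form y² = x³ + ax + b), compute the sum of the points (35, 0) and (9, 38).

(35, 0) + (9, 38). λ = (38 - 0)/(9 - 35) ≡ 38/15 mod 41. 15⁻¹ ≡ 11 (mod 41) since 15·11 = 165 ≡ 1, so λ ≡ 8.
  x = λ² - 35 - 9 = 64 - 44 ≡ 20; y = λ·(35 - 20) - 0 ≡ 38. → (20, 38)

(20, 38)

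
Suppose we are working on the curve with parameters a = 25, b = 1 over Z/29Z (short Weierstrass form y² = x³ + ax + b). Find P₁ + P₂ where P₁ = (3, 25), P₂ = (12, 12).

(10, 27)

(3, 25) + (12, 12). λ = (12 - 25)/(12 - 3) ≡ 16/9 mod 29. 9⁻¹ ≡ 13 (mod 29), so λ ≡ 5.
  x = λ² - 3 - 12 = 25 - 15 ≡ 10; y = λ·(3 - 10) - 25 ≡ 27. → (10, 27)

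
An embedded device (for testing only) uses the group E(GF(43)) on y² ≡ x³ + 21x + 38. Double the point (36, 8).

(6, 6)

tangent at (36, 8): λ = (3·36² + 21)/(2·8) ≡ 39/16. 16⁻¹ ≡ 35 (mod 43) since 16·35 = 560 ≡ 1, so λ ≡ 39·35 ≡ 32.
  x = λ² - 36 - 36 = 1024 - 72 ≡ 6; y = λ·(36 - 6) - 8 ≡ 6. → (6, 6)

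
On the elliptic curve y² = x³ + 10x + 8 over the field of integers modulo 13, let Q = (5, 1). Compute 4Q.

(2, 6)

Repeated addition: build up to 4Q.
2Q: tangent at (5, 1): λ = (3·5² + 10)/(2·1) ≡ 7/2. 2⁻¹ ≡ 7 (mod 13) since 2·7 = 14 ≡ 1, so λ ≡ 7·7 ≡ 10.
  x = λ² - 5 - 5 = 100 - 10 ≡ 12; y = λ·(5 - 12) - 1 ≡ 7. → (12, 7)
3Q: (12, 7) + (5, 1). λ = (1 - 7)/(5 - 12) ≡ 7/6 mod 13. 6⁻¹ ≡ 11 (mod 13), so λ ≡ 12.
  x = λ² - 12 - 5 = 144 - 17 ≡ 10; y = λ·(12 - 10) - 7 ≡ 4. → (10, 4)
4Q: (10, 4) + (5, 1). λ = (1 - 4)/(5 - 10) ≡ 10/8 mod 13. 8⁻¹ ≡ 5 (mod 13) since 8·5 = 40 ≡ 1, so λ ≡ 11.
  x = λ² - 10 - 5 = 121 - 15 ≡ 2; y = λ·(10 - 2) - 4 ≡ 6. → (2, 6)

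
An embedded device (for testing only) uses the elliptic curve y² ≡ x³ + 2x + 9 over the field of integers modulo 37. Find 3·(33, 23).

(5, 25)

Write G = (33, 23).
Repeated addition: build up to 3G.
2G: tangent at (33, 23): λ = (3·33² + 2)/(2·23) ≡ 13/9. 9⁻¹ ≡ 33 (mod 37), so λ ≡ 13·33 ≡ 22.
  x = λ² - 33 - 33 = 484 - 66 ≡ 11; y = λ·(33 - 11) - 23 ≡ 17. → (11, 17)
3G: (11, 17) + (33, 23). λ = (23 - 17)/(33 - 11) ≡ 6/22 mod 37. 22⁻¹ ≡ 32 (mod 37) since 22·32 = 704 ≡ 1, so λ ≡ 7.
  x = λ² - 11 - 33 = 49 - 44 ≡ 5; y = λ·(11 - 5) - 17 ≡ 25. → (5, 25)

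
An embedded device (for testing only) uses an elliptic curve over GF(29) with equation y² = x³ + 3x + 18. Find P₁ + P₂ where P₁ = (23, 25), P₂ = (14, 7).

(23, 25) + (14, 7). λ = (7 - 25)/(14 - 23) ≡ 11/20 mod 29. 20⁻¹ ≡ 16 (mod 29) since 20·16 = 320 ≡ 1, so λ ≡ 2.
  x = λ² - 23 - 14 = 4 - 37 ≡ 25; y = λ·(23 - 25) - 25 ≡ 0. → (25, 0)

(25, 0)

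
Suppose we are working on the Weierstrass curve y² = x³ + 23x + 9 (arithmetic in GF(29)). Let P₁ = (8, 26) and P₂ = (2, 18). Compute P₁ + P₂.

(24, 1)

(8, 26) + (2, 18). λ = (18 - 26)/(2 - 8) ≡ 21/23 mod 29. 23⁻¹ ≡ 24 (mod 29), so λ ≡ 11.
  x = λ² - 8 - 2 = 121 - 10 ≡ 24; y = λ·(8 - 24) - 26 ≡ 1. → (24, 1)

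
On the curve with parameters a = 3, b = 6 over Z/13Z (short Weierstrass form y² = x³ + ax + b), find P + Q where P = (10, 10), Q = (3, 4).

(1, 7)

(10, 10) + (3, 4). λ = (4 - 10)/(3 - 10) ≡ 7/6 mod 13. 6⁻¹ ≡ 11 (mod 13), so λ ≡ 12.
  x = λ² - 10 - 3 = 144 - 13 ≡ 1; y = λ·(10 - 1) - 10 ≡ 7. → (1, 7)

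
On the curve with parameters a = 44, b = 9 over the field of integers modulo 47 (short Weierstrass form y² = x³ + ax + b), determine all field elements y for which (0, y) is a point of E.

x³ + 44x + 9 = 9 ≡ 9 (mod 47).
Square roots of 9 mod 47: 3 and 44 (since 3² = 9 ≡ 9).

3, 44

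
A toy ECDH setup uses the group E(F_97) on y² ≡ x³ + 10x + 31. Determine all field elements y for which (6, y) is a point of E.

4, 93

x³ + 10x + 31 = 307 ≡ 16 (mod 97).
Square roots of 16 mod 97: 4 and 93 (since 4² = 16 ≡ 16).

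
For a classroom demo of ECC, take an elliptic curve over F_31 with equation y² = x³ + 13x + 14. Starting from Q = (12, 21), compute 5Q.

(21, 0)

Double-and-add on 5 = (101)₂. Start with Q = (12, 21) for the leading 1-bit.
double: tangent at (12, 21): λ = (3·12² + 13)/(2·21) ≡ 11/11. 11⁻¹ ≡ 17 (mod 31), so λ ≡ 11·17 ≡ 1.
  x = λ² - 12 - 12 = 1 - 24 ≡ 8; y = λ·(12 - 8) - 21 ≡ 14. → (8, 14)
double: tangent at (8, 14): λ = (3·8² + 13)/(2·14) ≡ 19/28. 28⁻¹ ≡ 10 (mod 31) since 28·10 = 280 ≡ 1, so λ ≡ 19·10 ≡ 4.
  x = λ² - 8 - 8 = 16 - 16 ≡ 0; y = λ·(8 - 0) - 14 ≡ 18. → (0, 18)
add Q: (0, 18) + (12, 21). λ = (21 - 18)/(12 - 0) ≡ 3/12 mod 31. 12⁻¹ ≡ 13 (mod 31) since 12·13 = 156 ≡ 1, so λ ≡ 8.
  x = λ² - 0 - 12 = 64 - 12 ≡ 21; y = λ·(0 - 21) - 18 ≡ 0. → (21, 0)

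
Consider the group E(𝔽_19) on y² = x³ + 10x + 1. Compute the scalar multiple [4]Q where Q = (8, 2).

Repeated addition: build up to 4Q.
2Q: tangent at (8, 2): λ = (3·8² + 10)/(2·2) ≡ 12/4. 4⁻¹ ≡ 5 (mod 19) since 4·5 = 20 ≡ 1, so λ ≡ 12·5 ≡ 3.
  x = λ² - 8 - 8 = 9 - 16 ≡ 12; y = λ·(8 - 12) - 2 ≡ 5. → (12, 5)
3Q: (12, 5) + (8, 2). λ = (2 - 5)/(8 - 12) ≡ 16/15 mod 19. 15⁻¹ ≡ 14 (mod 19), so λ ≡ 15.
  x = λ² - 12 - 8 = 225 - 20 ≡ 15; y = λ·(12 - 15) - 5 ≡ 7. → (15, 7)
4Q: (15, 7) + (8, 2). λ = (2 - 7)/(8 - 15) ≡ 14/12 mod 19. 12⁻¹ ≡ 8 (mod 19), so λ ≡ 17.
  x = λ² - 15 - 8 = 289 - 23 ≡ 0; y = λ·(15 - 0) - 7 ≡ 1. → (0, 1)

(0, 1)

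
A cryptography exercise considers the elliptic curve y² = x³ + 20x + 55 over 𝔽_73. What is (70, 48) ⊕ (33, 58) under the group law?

(70, 48) + (33, 58). λ = (58 - 48)/(33 - 70) ≡ 10/36 mod 73. 36⁻¹ ≡ 71 (mod 73), so λ ≡ 53.
  x = λ² - 70 - 33 = 2809 - 103 ≡ 5; y = λ·(70 - 5) - 48 ≡ 39. → (5, 39)

(5, 39)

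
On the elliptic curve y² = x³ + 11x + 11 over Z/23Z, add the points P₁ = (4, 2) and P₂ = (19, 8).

(4, 2) + (19, 8). λ = (8 - 2)/(19 - 4) ≡ 6/15 mod 23. 15⁻¹ ≡ 20 (mod 23) since 15·20 = 300 ≡ 1, so λ ≡ 5.
  x = λ² - 4 - 19 = 25 - 23 ≡ 2; y = λ·(4 - 2) - 2 ≡ 8. → (2, 8)

(2, 8)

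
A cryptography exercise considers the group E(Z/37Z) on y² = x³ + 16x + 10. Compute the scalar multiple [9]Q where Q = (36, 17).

Repeated addition: build up to 9Q.
2Q: tangent at (36, 17): λ = (3·36² + 16)/(2·17) ≡ 19/34. 34⁻¹ ≡ 12 (mod 37), so λ ≡ 19·12 ≡ 6.
  x = λ² - 36 - 36 = 36 - 72 ≡ 1; y = λ·(36 - 1) - 17 ≡ 8. → (1, 8)
3Q: (1, 8) + (36, 17). λ = (17 - 8)/(36 - 1) ≡ 9/35 mod 37. 35⁻¹ ≡ 18 (mod 37), so λ ≡ 14.
  x = λ² - 1 - 36 = 196 - 37 ≡ 11; y = λ·(1 - 11) - 8 ≡ 0. → (11, 0)
4Q: (11, 0) + (36, 17). λ = (17 - 0)/(36 - 11) ≡ 17/25 mod 37. 25⁻¹ ≡ 3 (mod 37) since 25·3 = 75 ≡ 1, so λ ≡ 14.
  x = λ² - 11 - 36 = 196 - 47 ≡ 1; y = λ·(11 - 1) - 0 ≡ 29. → (1, 29)
5Q: (1, 29) + (36, 17). λ = (17 - 29)/(36 - 1) ≡ 25/35 mod 37. 35⁻¹ ≡ 18 (mod 37), so λ ≡ 6.
  x = λ² - 1 - 36 = 36 - 37 ≡ 36; y = λ·(1 - 36) - 29 ≡ 20. → (36, 20)
6Q: (36, 20) + (36, 17): same x and y₁ ≡ -y₂, so the sum is O.
7Q: O + (36, 17) = (36, 17) (identity).
8Q: tangent at (36, 17): λ = (3·36² + 16)/(2·17) ≡ 19/34. 34⁻¹ ≡ 12 (mod 37), so λ ≡ 19·12 ≡ 6.
  x = λ² - 36 - 36 = 36 - 72 ≡ 1; y = λ·(36 - 1) - 17 ≡ 8. → (1, 8)
9Q: (1, 8) + (36, 17). λ = (17 - 8)/(36 - 1) ≡ 9/35 mod 37. 35⁻¹ ≡ 18 (mod 37), so λ ≡ 14.
  x = λ² - 1 - 36 = 196 - 37 ≡ 11; y = λ·(1 - 11) - 8 ≡ 0. → (11, 0)

(11, 0)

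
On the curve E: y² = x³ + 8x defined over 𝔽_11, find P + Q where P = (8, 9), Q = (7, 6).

(8, 9) + (7, 6). λ = (6 - 9)/(7 - 8) ≡ 8/10 mod 11. 10⁻¹ ≡ 10 (mod 11), so λ ≡ 3.
  x = λ² - 8 - 7 = 9 - 15 ≡ 5; y = λ·(8 - 5) - 9 ≡ 0. → (5, 0)

(5, 0)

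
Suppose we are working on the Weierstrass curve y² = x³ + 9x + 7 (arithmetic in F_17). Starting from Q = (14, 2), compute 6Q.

(10, 14)

Repeated addition: build up to 6Q.
2Q: tangent at (14, 2): λ = (3·14² + 9)/(2·2) ≡ 2/4. 4⁻¹ ≡ 13 (mod 17) since 4·13 = 52 ≡ 1, so λ ≡ 2·13 ≡ 9.
  x = λ² - 14 - 14 = 81 - 28 ≡ 2; y = λ·(14 - 2) - 2 ≡ 4. → (2, 4)
3Q: (2, 4) + (14, 2). λ = (2 - 4)/(14 - 2) ≡ 15/12 mod 17. 12⁻¹ ≡ 10 (mod 17), so λ ≡ 14.
  x = λ² - 2 - 14 = 196 - 16 ≡ 10; y = λ·(2 - 10) - 4 ≡ 3. → (10, 3)
4Q: (10, 3) + (14, 2). λ = (2 - 3)/(14 - 10) ≡ 16/4 mod 17. 4⁻¹ ≡ 13 (mod 17), so λ ≡ 4.
  x = λ² - 10 - 14 = 16 - 24 ≡ 9; y = λ·(10 - 9) - 3 ≡ 1. → (9, 1)
5Q: (9, 1) + (14, 2). λ = (2 - 1)/(14 - 9) ≡ 1/5 mod 17. 5⁻¹ ≡ 7 (mod 17), so λ ≡ 7.
  x = λ² - 9 - 14 = 49 - 23 ≡ 9; y = λ·(9 - 9) - 1 ≡ 16. → (9, 16)
6Q: (9, 16) + (14, 2). λ = (2 - 16)/(14 - 9) ≡ 3/5 mod 17. 5⁻¹ ≡ 7 (mod 17) since 5·7 = 35 ≡ 1, so λ ≡ 4.
  x = λ² - 9 - 14 = 16 - 23 ≡ 10; y = λ·(9 - 10) - 16 ≡ 14. → (10, 14)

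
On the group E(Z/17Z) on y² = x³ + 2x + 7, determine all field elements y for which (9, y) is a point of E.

x³ + 2x + 7 = 754 ≡ 6 (mod 17).
6 is a non-residue mod 17; no y exists.

none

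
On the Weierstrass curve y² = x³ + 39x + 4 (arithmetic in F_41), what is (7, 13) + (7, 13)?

(2, 7)

tangent at (7, 13): λ = (3·7² + 39)/(2·13) ≡ 22/26. 26⁻¹ ≡ 30 (mod 41) since 26·30 = 780 ≡ 1, so λ ≡ 22·30 ≡ 4.
  x = λ² - 7 - 7 = 16 - 14 ≡ 2; y = λ·(7 - 2) - 13 ≡ 7. → (2, 7)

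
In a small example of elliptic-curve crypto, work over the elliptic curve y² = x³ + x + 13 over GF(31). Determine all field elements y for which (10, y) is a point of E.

0

x³ + 1x + 13 = 1023 ≡ 0 (mod 31).
Only y = 0 satisfies y² ≡ 0.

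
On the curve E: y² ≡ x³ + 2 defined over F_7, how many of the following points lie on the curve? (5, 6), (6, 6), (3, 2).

2

(5, 6): 6² ≡ 1, rhs ≡ 1 → on.
(6, 6): 6² ≡ 1, rhs ≡ 1 → on.
(3, 2): 2² ≡ 4, rhs ≡ 1 → off.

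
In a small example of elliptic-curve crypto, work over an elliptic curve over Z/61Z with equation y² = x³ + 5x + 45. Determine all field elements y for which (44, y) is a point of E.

x³ + 5x + 45 = 85449 ≡ 49 (mod 61).
Square roots of 49 mod 61: 7 and 54 (since 7² = 49 ≡ 49).

7, 54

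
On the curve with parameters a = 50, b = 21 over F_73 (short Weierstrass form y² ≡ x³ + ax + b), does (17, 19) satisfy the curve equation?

y² = 19² ≡ 69; x³ + 50x + 21 = 5784 ≡ 17 (mod 73). 69 ≠ 17.

no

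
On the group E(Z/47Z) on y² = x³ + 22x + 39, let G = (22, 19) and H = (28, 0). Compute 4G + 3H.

First 4G:
Repeated addition: build up to 4G.
2G: tangent at (22, 19): λ = (3·22² + 22)/(2·19) ≡ 17/38. 38⁻¹ ≡ 26 (mod 47), so λ ≡ 17·26 ≡ 19.
  x = λ² - 22 - 22 = 361 - 44 ≡ 35; y = λ·(22 - 35) - 19 ≡ 16. → (35, 16)
3G: (35, 16) + (22, 19). λ = (19 - 16)/(22 - 35) ≡ 3/34 mod 47. 34⁻¹ ≡ 18 (mod 47) since 34·18 = 612 ≡ 1, so λ ≡ 7.
  x = λ² - 35 - 22 = 49 - 57 ≡ 39; y = λ·(35 - 39) - 16 ≡ 3. → (39, 3)
4G: (39, 3) + (22, 19). λ = (19 - 3)/(22 - 39) ≡ 16/30 mod 47. 30⁻¹ ≡ 11 (mod 47) since 30·11 = 330 ≡ 1, so λ ≡ 35.
  x = λ² - 39 - 22 = 1225 - 61 ≡ 36; y = λ·(39 - 36) - 3 ≡ 8. → (36, 8)
4G = (36, 8).
Next 3H:
Repeated addition: build up to 3H.
2H: (28, 0) + (28, 0): same x and y₁ ≡ -y₂, so the sum is O.
3H: O + (28, 0) = (28, 0) (identity).
3H = (28, 0).
Finally 4G + 3H:
(36, 8) + (28, 0). λ = (0 - 8)/(28 - 36) ≡ 39/39 mod 47. 39⁻¹ ≡ 41 (mod 47), so λ ≡ 1.
  x = λ² - 36 - 28 = 1 - 64 ≡ 31; y = λ·(36 - 31) - 8 ≡ 44. → (31, 44)

(31, 44)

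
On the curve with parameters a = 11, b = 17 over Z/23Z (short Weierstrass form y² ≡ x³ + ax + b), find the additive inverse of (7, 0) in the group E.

(7, 0)

-(7, 0) = (7, -0 mod 23) = (7, 0).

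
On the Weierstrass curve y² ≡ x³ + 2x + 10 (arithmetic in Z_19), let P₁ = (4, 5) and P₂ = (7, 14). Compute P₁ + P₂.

(4, 5) + (7, 14). λ = (14 - 5)/(7 - 4) ≡ 9/3 mod 19. 3⁻¹ ≡ 13 (mod 19), so λ ≡ 3.
  x = λ² - 4 - 7 = 9 - 11 ≡ 17; y = λ·(4 - 17) - 5 ≡ 13. → (17, 13)

(17, 13)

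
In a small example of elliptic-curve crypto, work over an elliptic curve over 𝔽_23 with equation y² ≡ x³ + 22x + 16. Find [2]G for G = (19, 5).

(11, 5)

tangent at (19, 5): λ = (3·19² + 22)/(2·5) ≡ 1/10. 10⁻¹ ≡ 7 (mod 23) since 10·7 = 70 ≡ 1, so λ ≡ 1·7 ≡ 7.
  x = λ² - 19 - 19 = 49 - 38 ≡ 11; y = λ·(19 - 11) - 5 ≡ 5. → (11, 5)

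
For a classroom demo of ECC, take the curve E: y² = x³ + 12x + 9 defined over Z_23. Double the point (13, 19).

tangent at (13, 19): λ = (3·13² + 12)/(2·19) ≡ 13/15. 15⁻¹ ≡ 20 (mod 23), so λ ≡ 13·20 ≡ 7.
  x = λ² - 13 - 13 = 49 - 26 ≡ 0; y = λ·(13 - 0) - 19 ≡ 3. → (0, 3)

(0, 3)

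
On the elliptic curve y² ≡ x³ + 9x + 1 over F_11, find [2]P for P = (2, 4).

tangent at (2, 4): λ = (3·2² + 9)/(2·4) ≡ 10/8. 8⁻¹ ≡ 7 (mod 11), so λ ≡ 10·7 ≡ 4.
  x = λ² - 2 - 2 = 16 - 4 ≡ 1; y = λ·(2 - 1) - 4 ≡ 0. → (1, 0)

(1, 0)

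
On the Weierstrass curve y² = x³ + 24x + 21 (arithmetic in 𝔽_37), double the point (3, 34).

(20, 18)

tangent at (3, 34): λ = (3·3² + 24)/(2·34) ≡ 14/31. 31⁻¹ ≡ 6 (mod 37) since 31·6 = 186 ≡ 1, so λ ≡ 14·6 ≡ 10.
  x = λ² - 3 - 3 = 100 - 6 ≡ 20; y = λ·(3 - 20) - 34 ≡ 18. → (20, 18)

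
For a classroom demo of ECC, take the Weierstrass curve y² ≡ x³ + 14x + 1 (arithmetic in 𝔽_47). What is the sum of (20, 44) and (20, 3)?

The two points share x = 20 and their y-coordinates satisfy 44 + 3 ≡ 0 (mod 47), so they are inverses. Their sum is ∞.

O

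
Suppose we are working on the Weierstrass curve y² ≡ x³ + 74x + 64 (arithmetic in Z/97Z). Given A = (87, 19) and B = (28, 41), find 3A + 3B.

First 3A:
Repeated addition: build up to 3A.
2A: tangent at (87, 19): λ = (3·87² + 74)/(2·19) ≡ 83/38. 38⁻¹ ≡ 23 (mod 97), so λ ≡ 83·23 ≡ 66.
  x = λ² - 87 - 87 = 4356 - 174 ≡ 11; y = λ·(87 - 11) - 19 ≡ 50. → (11, 50)
3A: (11, 50) + (87, 19). λ = (19 - 50)/(87 - 11) ≡ 66/76 mod 97. 76⁻¹ ≡ 60 (mod 97) since 76·60 = 4560 ≡ 1, so λ ≡ 80.
  x = λ² - 11 - 87 = 6400 - 98 ≡ 94; y = λ·(11 - 94) - 50 ≡ 3. → (94, 3)
3A = (94, 3).
Next 3B:
Repeated addition: build up to 3B.
2B: tangent at (28, 41): λ = (3·28² + 74)/(2·41) ≡ 1/82. 82⁻¹ ≡ 84 (mod 97) since 82·84 = 6888 ≡ 1, so λ ≡ 1·84 ≡ 84.
  x = λ² - 28 - 28 = 7056 - 56 ≡ 16; y = λ·(28 - 16) - 41 ≡ 94. → (16, 94)
3B: (16, 94) + (28, 41). λ = (41 - 94)/(28 - 16) ≡ 44/12 mod 97. 12⁻¹ ≡ 89 (mod 97) since 12·89 = 1068 ≡ 1, so λ ≡ 36.
  x = λ² - 16 - 28 = 1296 - 44 ≡ 88; y = λ·(16 - 88) - 94 ≡ 30. → (88, 30)
3B = (88, 30).
Finally 3A + 3B:
(94, 3) + (88, 30). λ = (30 - 3)/(88 - 94) ≡ 27/91 mod 97. 91⁻¹ ≡ 16 (mod 97), so λ ≡ 44.
  x = λ² - 94 - 88 = 1936 - 182 ≡ 8; y = λ·(94 - 8) - 3 ≡ 95. → (8, 95)

(8, 95)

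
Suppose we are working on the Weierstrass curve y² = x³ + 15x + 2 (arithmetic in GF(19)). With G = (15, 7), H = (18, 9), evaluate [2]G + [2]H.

First 2G:
Repeated addition: build up to 2G.
2G: tangent at (15, 7): λ = (3·15² + 15)/(2·7) ≡ 6/14. 14⁻¹ ≡ 15 (mod 19), so λ ≡ 6·15 ≡ 14.
  x = λ² - 15 - 15 = 196 - 30 ≡ 14; y = λ·(15 - 14) - 7 ≡ 7. → (14, 7)
2G = (14, 7).
Next 2H:
Repeated addition: build up to 2H.
2H: tangent at (18, 9): λ = (3·18² + 15)/(2·9) ≡ 18/18. 18⁻¹ ≡ 18 (mod 19) since 18·18 = 324 ≡ 1, so λ ≡ 18·18 ≡ 1.
  x = λ² - 18 - 18 = 1 - 36 ≡ 3; y = λ·(18 - 3) - 9 ≡ 6. → (3, 6)
2H = (3, 6).
Finally 2G + 2H:
(14, 7) + (3, 6). λ = (6 - 7)/(3 - 14) ≡ 18/8 mod 19. 8⁻¹ ≡ 12 (mod 19) since 8·12 = 96 ≡ 1, so λ ≡ 7.
  x = λ² - 14 - 3 = 49 - 17 ≡ 13; y = λ·(14 - 13) - 7 ≡ 0. → (13, 0)

(13, 0)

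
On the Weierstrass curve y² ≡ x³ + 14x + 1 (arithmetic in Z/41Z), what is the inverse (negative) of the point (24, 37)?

-(24, 37) = (24, -37 mod 41) = (24, 4).

(24, 4)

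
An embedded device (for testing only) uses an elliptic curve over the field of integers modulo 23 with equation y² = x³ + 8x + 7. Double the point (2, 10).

tangent at (2, 10): λ = (3·2² + 8)/(2·10) ≡ 20/20. 20⁻¹ ≡ 15 (mod 23), so λ ≡ 20·15 ≡ 1.
  x = λ² - 2 - 2 = 1 - 4 ≡ 20; y = λ·(2 - 20) - 10 ≡ 18. → (20, 18)

(20, 18)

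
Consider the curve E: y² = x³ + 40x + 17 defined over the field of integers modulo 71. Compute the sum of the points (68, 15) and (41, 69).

(37, 65)

(68, 15) + (41, 69). λ = (69 - 15)/(41 - 68) ≡ 54/44 mod 71. 44⁻¹ ≡ 21 (mod 71), so λ ≡ 69.
  x = λ² - 68 - 41 = 4761 - 109 ≡ 37; y = λ·(68 - 37) - 15 ≡ 65. → (37, 65)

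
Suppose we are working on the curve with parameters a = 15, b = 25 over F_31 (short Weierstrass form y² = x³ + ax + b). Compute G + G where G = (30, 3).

(11, 23)

tangent at (30, 3): λ = (3·30² + 15)/(2·3) ≡ 18/6. 6⁻¹ ≡ 26 (mod 31), so λ ≡ 18·26 ≡ 3.
  x = λ² - 30 - 30 = 9 - 60 ≡ 11; y = λ·(30 - 11) - 3 ≡ 23. → (11, 23)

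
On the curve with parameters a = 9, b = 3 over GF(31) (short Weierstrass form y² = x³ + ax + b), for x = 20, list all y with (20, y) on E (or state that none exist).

none

x³ + 9x + 3 = 8183 ≡ 30 (mod 31).
30 is a non-residue mod 31; no y exists.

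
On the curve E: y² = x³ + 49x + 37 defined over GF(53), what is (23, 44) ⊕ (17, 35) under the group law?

(2, 14)

(23, 44) + (17, 35). λ = (35 - 44)/(17 - 23) ≡ 44/47 mod 53. 47⁻¹ ≡ 44 (mod 53) since 47·44 = 2068 ≡ 1, so λ ≡ 28.
  x = λ² - 23 - 17 = 784 - 40 ≡ 2; y = λ·(23 - 2) - 44 ≡ 14. → (2, 14)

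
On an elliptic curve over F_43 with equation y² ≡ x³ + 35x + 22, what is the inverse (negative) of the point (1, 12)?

-(1, 12) = (1, -12 mod 43) = (1, 31).

(1, 31)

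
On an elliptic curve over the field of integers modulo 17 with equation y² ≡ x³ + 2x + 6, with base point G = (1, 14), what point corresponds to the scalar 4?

Double-and-add on 4 = (100)₂. Start with G = (1, 14) for the leading 1-bit.
double: tangent at (1, 14): λ = (3·1² + 2)/(2·14) ≡ 5/11. 11⁻¹ ≡ 14 (mod 17) since 11·14 = 154 ≡ 1, so λ ≡ 5·14 ≡ 2.
  x = λ² - 1 - 1 = 4 - 2 ≡ 2; y = λ·(1 - 2) - 14 ≡ 1. → (2, 1)
double: tangent at (2, 1): λ = (3·2² + 2)/(2·1) ≡ 14/2. 2⁻¹ ≡ 9 (mod 17), so λ ≡ 14·9 ≡ 7.
  x = λ² - 2 - 2 = 49 - 4 ≡ 11; y = λ·(2 - 11) - 1 ≡ 4. → (11, 4)

(11, 4)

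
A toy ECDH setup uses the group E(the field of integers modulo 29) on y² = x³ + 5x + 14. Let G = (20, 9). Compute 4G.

(18, 7)

Repeated addition: build up to 4G.
2G: tangent at (20, 9): λ = (3·20² + 5)/(2·9) ≡ 16/18. 18⁻¹ ≡ 21 (mod 29), so λ ≡ 16·21 ≡ 17.
  x = λ² - 20 - 20 = 289 - 40 ≡ 17; y = λ·(20 - 17) - 9 ≡ 13. → (17, 13)
3G: (17, 13) + (20, 9). λ = (9 - 13)/(20 - 17) ≡ 25/3 mod 29. 3⁻¹ ≡ 10 (mod 29), so λ ≡ 18.
  x = λ² - 17 - 20 = 324 - 37 ≡ 26; y = λ·(17 - 26) - 13 ≡ 28. → (26, 28)
4G: (26, 28) + (20, 9). λ = (9 - 28)/(20 - 26) ≡ 10/23 mod 29. 23⁻¹ ≡ 24 (mod 29) since 23·24 = 552 ≡ 1, so λ ≡ 8.
  x = λ² - 26 - 20 = 64 - 46 ≡ 18; y = λ·(26 - 18) - 28 ≡ 7. → (18, 7)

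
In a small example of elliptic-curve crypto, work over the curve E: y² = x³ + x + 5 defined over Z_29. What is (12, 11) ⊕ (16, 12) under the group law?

(12, 11) + (16, 12). λ = (12 - 11)/(16 - 12) ≡ 1/4 mod 29. 4⁻¹ ≡ 22 (mod 29) since 4·22 = 88 ≡ 1, so λ ≡ 22.
  x = λ² - 12 - 16 = 484 - 28 ≡ 21; y = λ·(12 - 21) - 11 ≡ 23. → (21, 23)

(21, 23)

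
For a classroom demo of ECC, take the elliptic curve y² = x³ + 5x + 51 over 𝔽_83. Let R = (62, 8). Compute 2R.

(42, 75)

tangent at (62, 8): λ = (3·62² + 5)/(2·8) ≡ 0/16. 16⁻¹ ≡ 26 (mod 83) since 16·26 = 416 ≡ 1, so λ ≡ 0·26 ≡ 0.
  x = λ² - 62 - 62 = 0 - 124 ≡ 42; y = λ·(62 - 42) - 8 ≡ 75. → (42, 75)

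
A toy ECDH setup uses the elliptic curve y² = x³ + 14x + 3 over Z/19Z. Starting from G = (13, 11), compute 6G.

Repeated addition: build up to 6G.
2G: tangent at (13, 11): λ = (3·13² + 14)/(2·11) ≡ 8/3. 3⁻¹ ≡ 13 (mod 19), so λ ≡ 8·13 ≡ 9.
  x = λ² - 13 - 13 = 81 - 26 ≡ 17; y = λ·(13 - 17) - 11 ≡ 10. → (17, 10)
3G: (17, 10) + (13, 11). λ = (11 - 10)/(13 - 17) ≡ 1/15 mod 19. 15⁻¹ ≡ 14 (mod 19) since 15·14 = 210 ≡ 1, so λ ≡ 14.
  x = λ² - 17 - 13 = 196 - 30 ≡ 14; y = λ·(17 - 14) - 10 ≡ 13. → (14, 13)
4G: (14, 13) + (13, 11). λ = (11 - 13)/(13 - 14) ≡ 17/18 mod 19. 18⁻¹ ≡ 18 (mod 19), so λ ≡ 2.
  x = λ² - 14 - 13 = 4 - 27 ≡ 15; y = λ·(14 - 15) - 13 ≡ 4. → (15, 4)
5G: (15, 4) + (13, 11). λ = (11 - 4)/(13 - 15) ≡ 7/17 mod 19. 17⁻¹ ≡ 9 (mod 19), so λ ≡ 6.
  x = λ² - 15 - 13 = 36 - 28 ≡ 8; y = λ·(15 - 8) - 4 ≡ 0. → (8, 0)
6G: (8, 0) + (13, 11). λ = (11 - 0)/(13 - 8) ≡ 11/5 mod 19. 5⁻¹ ≡ 4 (mod 19), so λ ≡ 6.
  x = λ² - 8 - 13 = 36 - 21 ≡ 15; y = λ·(8 - 15) - 0 ≡ 15. → (15, 15)

(15, 15)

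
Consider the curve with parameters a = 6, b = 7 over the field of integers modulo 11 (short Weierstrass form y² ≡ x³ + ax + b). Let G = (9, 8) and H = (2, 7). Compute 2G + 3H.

(10, 0)

First 2G:
Repeated addition: build up to 2G.
2G: tangent at (9, 8): λ = (3·9² + 6)/(2·8) ≡ 7/5. 5⁻¹ ≡ 9 (mod 11) since 5·9 = 45 ≡ 1, so λ ≡ 7·9 ≡ 8.
  x = λ² - 9 - 9 = 64 - 18 ≡ 2; y = λ·(9 - 2) - 8 ≡ 4. → (2, 4)
2G = (2, 4).
Next 3H:
Repeated addition: build up to 3H.
2H: tangent at (2, 7): λ = (3·2² + 6)/(2·7) ≡ 7/3. 3⁻¹ ≡ 4 (mod 11), so λ ≡ 7·4 ≡ 6.
  x = λ² - 2 - 2 = 36 - 4 ≡ 10; y = λ·(2 - 10) - 7 ≡ 0. → (10, 0)
3H: (10, 0) + (2, 7). λ = (7 - 0)/(2 - 10) ≡ 7/3 mod 11. 3⁻¹ ≡ 4 (mod 11), so λ ≡ 6.
  x = λ² - 10 - 2 = 36 - 12 ≡ 2; y = λ·(10 - 2) - 0 ≡ 4. → (2, 4)
3H = (2, 4).
Finally 2G + 3H:
tangent at (2, 4): λ = (3·2² + 6)/(2·4) ≡ 7/8. 8⁻¹ ≡ 7 (mod 11), so λ ≡ 7·7 ≡ 5.
  x = λ² - 2 - 2 = 25 - 4 ≡ 10; y = λ·(2 - 10) - 4 ≡ 0. → (10, 0)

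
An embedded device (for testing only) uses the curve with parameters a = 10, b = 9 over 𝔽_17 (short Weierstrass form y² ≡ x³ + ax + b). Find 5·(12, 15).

Write Q = (12, 15).
Repeated addition: build up to 5Q.
2Q: tangent at (12, 15): λ = (3·12² + 10)/(2·15) ≡ 0/13. 13⁻¹ ≡ 4 (mod 17) since 13·4 = 52 ≡ 1, so λ ≡ 0·4 ≡ 0.
  x = λ² - 12 - 12 = 0 - 24 ≡ 10; y = λ·(12 - 10) - 15 ≡ 2. → (10, 2)
3Q: (10, 2) + (12, 15). λ = (15 - 2)/(12 - 10) ≡ 13/2 mod 17. 2⁻¹ ≡ 9 (mod 17), so λ ≡ 15.
  x = λ² - 10 - 12 = 225 - 22 ≡ 16; y = λ·(10 - 16) - 2 ≡ 10. → (16, 10)
4Q: (16, 10) + (12, 15). λ = (15 - 10)/(12 - 16) ≡ 5/13 mod 17. 13⁻¹ ≡ 4 (mod 17), so λ ≡ 3.
  x = λ² - 16 - 12 = 9 - 28 ≡ 15; y = λ·(16 - 15) - 10 ≡ 10. → (15, 10)
5Q: (15, 10) + (12, 15). λ = (15 - 10)/(12 - 15) ≡ 5/14 mod 17. 14⁻¹ ≡ 11 (mod 17) since 14·11 = 154 ≡ 1, so λ ≡ 4.
  x = λ² - 15 - 12 = 16 - 27 ≡ 6; y = λ·(15 - 6) - 10 ≡ 9. → (6, 9)

(6, 9)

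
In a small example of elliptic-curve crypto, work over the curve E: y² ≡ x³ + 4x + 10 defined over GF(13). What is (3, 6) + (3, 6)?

tangent at (3, 6): λ = (3·3² + 4)/(2·6) ≡ 5/12. 12⁻¹ ≡ 12 (mod 13) since 12·12 = 144 ≡ 1, so λ ≡ 5·12 ≡ 8.
  x = λ² - 3 - 3 = 64 - 6 ≡ 6; y = λ·(3 - 6) - 6 ≡ 9. → (6, 9)

(6, 9)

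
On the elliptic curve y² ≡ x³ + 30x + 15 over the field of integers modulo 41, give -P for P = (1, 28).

(1, 13)

-(1, 28) = (1, -28 mod 41) = (1, 13).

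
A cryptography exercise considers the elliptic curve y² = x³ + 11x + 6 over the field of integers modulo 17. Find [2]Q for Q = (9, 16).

(12, 8)

tangent at (9, 16): λ = (3·9² + 11)/(2·16) ≡ 16/15. 15⁻¹ ≡ 8 (mod 17), so λ ≡ 16·8 ≡ 9.
  x = λ² - 9 - 9 = 81 - 18 ≡ 12; y = λ·(9 - 12) - 16 ≡ 8. → (12, 8)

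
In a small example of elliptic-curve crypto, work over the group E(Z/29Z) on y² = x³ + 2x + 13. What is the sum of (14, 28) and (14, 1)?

O

The two points share x = 14 and their y-coordinates satisfy 28 + 1 ≡ 0 (mod 29), so they are inverses. Their sum is the point at infinity.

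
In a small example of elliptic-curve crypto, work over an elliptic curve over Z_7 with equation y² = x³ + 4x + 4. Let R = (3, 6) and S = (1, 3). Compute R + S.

(3, 6) + (1, 3). λ = (3 - 6)/(1 - 3) ≡ 4/5 mod 7. 5⁻¹ ≡ 3 (mod 7) since 5·3 = 15 ≡ 1, so λ ≡ 5.
  x = λ² - 3 - 1 = 25 - 4 ≡ 0; y = λ·(3 - 0) - 6 ≡ 2. → (0, 2)

(0, 2)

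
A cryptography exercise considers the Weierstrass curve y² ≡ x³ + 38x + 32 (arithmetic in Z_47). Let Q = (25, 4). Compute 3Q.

(40, 38)

Repeated addition: build up to 3Q.
2Q: tangent at (25, 4): λ = (3·25² + 38)/(2·4) ≡ 33/8. 8⁻¹ ≡ 6 (mod 47), so λ ≡ 33·6 ≡ 10.
  x = λ² - 25 - 25 = 100 - 50 ≡ 3; y = λ·(25 - 3) - 4 ≡ 28. → (3, 28)
3Q: (3, 28) + (25, 4). λ = (4 - 28)/(25 - 3) ≡ 23/22 mod 47. 22⁻¹ ≡ 15 (mod 47), so λ ≡ 16.
  x = λ² - 3 - 25 = 256 - 28 ≡ 40; y = λ·(3 - 40) - 28 ≡ 38. → (40, 38)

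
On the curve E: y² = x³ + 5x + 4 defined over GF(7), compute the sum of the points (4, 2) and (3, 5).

(4, 2) + (3, 5). λ = (5 - 2)/(3 - 4) ≡ 3/6 mod 7. 6⁻¹ ≡ 6 (mod 7), so λ ≡ 4.
  x = λ² - 4 - 3 = 16 - 7 ≡ 2; y = λ·(4 - 2) - 2 ≡ 6. → (2, 6)

(2, 6)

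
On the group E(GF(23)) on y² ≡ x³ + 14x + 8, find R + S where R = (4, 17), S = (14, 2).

(13, 8)

(4, 17) + (14, 2). λ = (2 - 17)/(14 - 4) ≡ 8/10 mod 23. 10⁻¹ ≡ 7 (mod 23) since 10·7 = 70 ≡ 1, so λ ≡ 10.
  x = λ² - 4 - 14 = 100 - 18 ≡ 13; y = λ·(4 - 13) - 17 ≡ 8. → (13, 8)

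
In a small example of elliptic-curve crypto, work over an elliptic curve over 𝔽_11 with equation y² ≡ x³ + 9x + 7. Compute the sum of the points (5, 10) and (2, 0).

(9, 6)

(5, 10) + (2, 0). λ = (0 - 10)/(2 - 5) ≡ 1/8 mod 11. 8⁻¹ ≡ 7 (mod 11), so λ ≡ 7.
  x = λ² - 5 - 2 = 49 - 7 ≡ 9; y = λ·(5 - 9) - 10 ≡ 6. → (9, 6)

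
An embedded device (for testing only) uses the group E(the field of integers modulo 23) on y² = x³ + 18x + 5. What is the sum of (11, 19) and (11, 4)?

O

The two points share x = 11 and their y-coordinates satisfy 19 + 4 ≡ 0 (mod 23), so they are inverses. Their sum is 𝒪.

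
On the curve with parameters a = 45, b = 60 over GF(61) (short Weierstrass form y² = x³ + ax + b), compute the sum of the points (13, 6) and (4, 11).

(30, 17)

(13, 6) + (4, 11). λ = (11 - 6)/(4 - 13) ≡ 5/52 mod 61. 52⁻¹ ≡ 27 (mod 61), so λ ≡ 13.
  x = λ² - 13 - 4 = 169 - 17 ≡ 30; y = λ·(13 - 30) - 6 ≡ 17. → (30, 17)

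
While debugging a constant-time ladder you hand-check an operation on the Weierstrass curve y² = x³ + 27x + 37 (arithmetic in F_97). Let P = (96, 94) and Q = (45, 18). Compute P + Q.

(77, 18)

(96, 94) + (45, 18). λ = (18 - 94)/(45 - 96) ≡ 21/46 mod 97. 46⁻¹ ≡ 19 (mod 97), so λ ≡ 11.
  x = λ² - 96 - 45 = 121 - 141 ≡ 77; y = λ·(96 - 77) - 94 ≡ 18. → (77, 18)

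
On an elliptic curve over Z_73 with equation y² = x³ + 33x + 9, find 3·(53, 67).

Write G = (53, 67).
Repeated addition: build up to 3G.
2G: tangent at (53, 67): λ = (3·53² + 33)/(2·67) ≡ 65/61. 61⁻¹ ≡ 6 (mod 73), so λ ≡ 65·6 ≡ 25.
  x = λ² - 53 - 53 = 625 - 106 ≡ 8; y = λ·(53 - 8) - 67 ≡ 36. → (8, 36)
3G: (8, 36) + (53, 67). λ = (67 - 36)/(53 - 8) ≡ 31/45 mod 73. 45⁻¹ ≡ 13 (mod 73), so λ ≡ 38.
  x = λ² - 8 - 53 = 1444 - 61 ≡ 69; y = λ·(8 - 69) - 36 ≡ 55. → (69, 55)

(69, 55)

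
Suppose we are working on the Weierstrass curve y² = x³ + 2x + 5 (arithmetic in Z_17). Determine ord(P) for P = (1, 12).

9

2P: tangent at (1, 12): λ = (3·1² + 2)/(2·12) ≡ 5/7. 7⁻¹ ≡ 5 (mod 17), so λ ≡ 5·5 ≡ 8.
  x = λ² - 1 - 1 = 64 - 2 ≡ 11; y = λ·(1 - 11) - 12 ≡ 10. → (11, 10)
3P: (11, 10) + (1, 12). λ = (12 - 10)/(1 - 11) ≡ 2/7 mod 17. 7⁻¹ ≡ 5 (mod 17), so λ ≡ 10.
  x = λ² - 11 - 1 = 100 - 12 ≡ 3; y = λ·(11 - 3) - 10 ≡ 2. → (3, 2)
4P: (3, 2) + (1, 12). λ = (12 - 2)/(1 - 3) ≡ 10/15 mod 17. 15⁻¹ ≡ 8 (mod 17), so λ ≡ 12.
  x = λ² - 3 - 1 = 144 - 4 ≡ 4; y = λ·(3 - 4) - 2 ≡ 3. → (4, 3)
5P: (4, 3) + (1, 12). λ = (12 - 3)/(1 - 4) ≡ 9/14 mod 17. 14⁻¹ ≡ 11 (mod 17) since 14·11 = 154 ≡ 1, so λ ≡ 14.
  x = λ² - 4 - 1 = 196 - 5 ≡ 4; y = λ·(4 - 4) - 3 ≡ 14. → (4, 14)
6P: (4, 14) + (1, 12). λ = (12 - 14)/(1 - 4) ≡ 15/14 mod 17. 14⁻¹ ≡ 11 (mod 17), so λ ≡ 12.
  x = λ² - 4 - 1 = 144 - 5 ≡ 3; y = λ·(4 - 3) - 14 ≡ 15. → (3, 15)
7P: (3, 15) + (1, 12). λ = (12 - 15)/(1 - 3) ≡ 14/15 mod 17. 15⁻¹ ≡ 8 (mod 17) since 15·8 = 120 ≡ 1, so λ ≡ 10.
  x = λ² - 3 - 1 = 100 - 4 ≡ 11; y = λ·(3 - 11) - 15 ≡ 7. → (11, 7)
8P: (11, 7) + (1, 12). λ = (12 - 7)/(1 - 11) ≡ 5/7 mod 17. 7⁻¹ ≡ 5 (mod 17), so λ ≡ 8.
  x = λ² - 11 - 1 = 64 - 12 ≡ 1; y = λ·(11 - 1) - 7 ≡ 5. → (1, 5)
9P: (1, 5) + (1, 12): same x and y₁ ≡ -y₂, so the sum is O.
9P = O, so the order is 9.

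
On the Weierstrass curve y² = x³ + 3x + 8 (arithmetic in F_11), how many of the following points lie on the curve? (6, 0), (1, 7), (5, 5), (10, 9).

2

(6, 0): 0² ≡ 0, rhs ≡ 0 → on.
(1, 7): 7² ≡ 5, rhs ≡ 1 → off.
(5, 5): 5² ≡ 3, rhs ≡ 5 → off.
(10, 9): 9² ≡ 4, rhs ≡ 4 → on.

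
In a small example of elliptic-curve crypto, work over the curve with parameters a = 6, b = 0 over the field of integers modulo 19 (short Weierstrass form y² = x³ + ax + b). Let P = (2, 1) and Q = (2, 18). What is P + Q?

O

The two points share x = 2 and their y-coordinates satisfy 1 + 18 ≡ 0 (mod 19), so they are inverses. Their sum is O.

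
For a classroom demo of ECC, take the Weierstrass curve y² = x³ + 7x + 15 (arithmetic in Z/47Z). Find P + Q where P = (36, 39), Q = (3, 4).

(26, 30)

(36, 39) + (3, 4). λ = (4 - 39)/(3 - 36) ≡ 12/14 mod 47. 14⁻¹ ≡ 37 (mod 47), so λ ≡ 21.
  x = λ² - 36 - 3 = 441 - 39 ≡ 26; y = λ·(36 - 26) - 39 ≡ 30. → (26, 30)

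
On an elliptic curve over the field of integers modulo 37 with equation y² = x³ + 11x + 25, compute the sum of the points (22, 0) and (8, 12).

(10, 32)

(22, 0) + (8, 12). λ = (12 - 0)/(8 - 22) ≡ 12/23 mod 37. 23⁻¹ ≡ 29 (mod 37), so λ ≡ 15.
  x = λ² - 22 - 8 = 225 - 30 ≡ 10; y = λ·(22 - 10) - 0 ≡ 32. → (10, 32)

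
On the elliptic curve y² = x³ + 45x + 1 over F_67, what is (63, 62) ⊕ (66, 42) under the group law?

(42, 66)

(63, 62) + (66, 42). λ = (42 - 62)/(66 - 63) ≡ 47/3 mod 67. 3⁻¹ ≡ 45 (mod 67), so λ ≡ 38.
  x = λ² - 63 - 66 = 1444 - 129 ≡ 42; y = λ·(63 - 42) - 62 ≡ 66. → (42, 66)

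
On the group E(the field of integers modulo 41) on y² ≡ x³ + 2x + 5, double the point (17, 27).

tangent at (17, 27): λ = (3·17² + 2)/(2·27) ≡ 8/13. 13⁻¹ ≡ 19 (mod 41) since 13·19 = 247 ≡ 1, so λ ≡ 8·19 ≡ 29.
  x = λ² - 17 - 17 = 841 - 34 ≡ 28; y = λ·(17 - 28) - 27 ≡ 23. → (28, 23)

(28, 23)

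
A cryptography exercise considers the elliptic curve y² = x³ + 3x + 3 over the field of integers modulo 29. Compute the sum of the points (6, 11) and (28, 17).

(20, 1)

(6, 11) + (28, 17). λ = (17 - 11)/(28 - 6) ≡ 6/22 mod 29. 22⁻¹ ≡ 4 (mod 29) since 22·4 = 88 ≡ 1, so λ ≡ 24.
  x = λ² - 6 - 28 = 576 - 34 ≡ 20; y = λ·(6 - 20) - 11 ≡ 1. → (20, 1)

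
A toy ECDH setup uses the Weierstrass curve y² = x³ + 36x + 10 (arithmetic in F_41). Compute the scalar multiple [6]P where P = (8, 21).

Repeated addition: build up to 6P.
2P: tangent at (8, 21): λ = (3·8² + 36)/(2·21) ≡ 23/1. 1⁻¹ ≡ 1 (mod 41) since 1·1 = 1 ≡ 1, so λ ≡ 23·1 ≡ 23.
  x = λ² - 8 - 8 = 529 - 16 ≡ 21; y = λ·(8 - 21) - 21 ≡ 8. → (21, 8)
3P: (21, 8) + (8, 21). λ = (21 - 8)/(8 - 21) ≡ 13/28 mod 41. 28⁻¹ ≡ 22 (mod 41) since 28·22 = 616 ≡ 1, so λ ≡ 40.
  x = λ² - 21 - 8 = 1600 - 29 ≡ 13; y = λ·(21 - 13) - 8 ≡ 25. → (13, 25)
4P: (13, 25) + (8, 21). λ = (21 - 25)/(8 - 13) ≡ 37/36 mod 41. 36⁻¹ ≡ 8 (mod 41), so λ ≡ 9.
  x = λ² - 13 - 8 = 81 - 21 ≡ 19; y = λ·(13 - 19) - 25 ≡ 3. → (19, 3)
5P: (19, 3) + (8, 21). λ = (21 - 3)/(8 - 19) ≡ 18/30 mod 41. 30⁻¹ ≡ 26 (mod 41) since 30·26 = 780 ≡ 1, so λ ≡ 17.
  x = λ² - 19 - 8 = 289 - 27 ≡ 16; y = λ·(19 - 16) - 3 ≡ 7. → (16, 7)
6P: (16, 7) + (8, 21). λ = (21 - 7)/(8 - 16) ≡ 14/33 mod 41. 33⁻¹ ≡ 5 (mod 41), so λ ≡ 29.
  x = λ² - 16 - 8 = 841 - 24 ≡ 38; y = λ·(16 - 38) - 7 ≡ 11. → (38, 11)

(38, 11)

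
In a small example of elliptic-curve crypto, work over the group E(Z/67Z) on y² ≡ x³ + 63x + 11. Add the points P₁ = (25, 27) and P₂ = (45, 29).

(62, 43)

(25, 27) + (45, 29). λ = (29 - 27)/(45 - 25) ≡ 2/20 mod 67. 20⁻¹ ≡ 57 (mod 67) since 20·57 = 1140 ≡ 1, so λ ≡ 47.
  x = λ² - 25 - 45 = 2209 - 70 ≡ 62; y = λ·(25 - 62) - 27 ≡ 43. → (62, 43)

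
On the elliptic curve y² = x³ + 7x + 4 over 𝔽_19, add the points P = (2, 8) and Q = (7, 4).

(0, 17)

(2, 8) + (7, 4). λ = (4 - 8)/(7 - 2) ≡ 15/5 mod 19. 5⁻¹ ≡ 4 (mod 19), so λ ≡ 3.
  x = λ² - 2 - 7 = 9 - 9 ≡ 0; y = λ·(2 - 0) - 8 ≡ 17. → (0, 17)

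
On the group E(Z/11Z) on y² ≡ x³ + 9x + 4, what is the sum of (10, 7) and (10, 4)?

The two points share x = 10 and their y-coordinates satisfy 7 + 4 ≡ 0 (mod 11), so they are inverses. Their sum is ∞.

O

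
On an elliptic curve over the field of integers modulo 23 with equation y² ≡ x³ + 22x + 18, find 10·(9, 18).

(18, 6)

Write Q = (9, 18).
Repeated addition: build up to 10Q.
2Q: tangent at (9, 18): λ = (3·9² + 22)/(2·18) ≡ 12/13. 13⁻¹ ≡ 16 (mod 23) since 13·16 = 208 ≡ 1, so λ ≡ 12·16 ≡ 8.
  x = λ² - 9 - 9 = 64 - 18 ≡ 0; y = λ·(9 - 0) - 18 ≡ 8. → (0, 8)
3Q: (0, 8) + (9, 18). λ = (18 - 8)/(9 - 0) ≡ 10/9 mod 23. 9⁻¹ ≡ 18 (mod 23), so λ ≡ 19.
  x = λ² - 0 - 9 = 361 - 9 ≡ 7; y = λ·(0 - 7) - 8 ≡ 20. → (7, 20)
4Q: (7, 20) + (9, 18). λ = (18 - 20)/(9 - 7) ≡ 21/2 mod 23. 2⁻¹ ≡ 12 (mod 23) since 2·12 = 24 ≡ 1, so λ ≡ 22.
  x = λ² - 7 - 9 = 484 - 16 ≡ 8; y = λ·(7 - 8) - 20 ≡ 4. → (8, 4)
5Q: (8, 4) + (9, 18). λ = (18 - 4)/(9 - 8) ≡ 14/1 mod 23. 1⁻¹ ≡ 1 (mod 23), so λ ≡ 14.
  x = λ² - 8 - 9 = 196 - 17 ≡ 18; y = λ·(8 - 18) - 4 ≡ 17. → (18, 17)
6Q: (18, 17) + (9, 18). λ = (18 - 17)/(9 - 18) ≡ 1/14 mod 23. 14⁻¹ ≡ 5 (mod 23) since 14·5 = 70 ≡ 1, so λ ≡ 5.
  x = λ² - 18 - 9 = 25 - 27 ≡ 21; y = λ·(18 - 21) - 17 ≡ 14. → (21, 14)
7Q: (21, 14) + (9, 18). λ = (18 - 14)/(9 - 21) ≡ 4/11 mod 23. 11⁻¹ ≡ 21 (mod 23) since 11·21 = 231 ≡ 1, so λ ≡ 15.
  x = λ² - 21 - 9 = 225 - 30 ≡ 11; y = λ·(21 - 11) - 14 ≡ 21. → (11, 21)
8Q: (11, 21) + (9, 18). λ = (18 - 21)/(9 - 11) ≡ 20/21 mod 23. 21⁻¹ ≡ 11 (mod 23), so λ ≡ 13.
  x = λ² - 11 - 9 = 169 - 20 ≡ 11; y = λ·(11 - 11) - 21 ≡ 2. → (11, 2)
9Q: (11, 2) + (9, 18). λ = (18 - 2)/(9 - 11) ≡ 16/21 mod 23. 21⁻¹ ≡ 11 (mod 23) since 21·11 = 231 ≡ 1, so λ ≡ 15.
  x = λ² - 11 - 9 = 225 - 20 ≡ 21; y = λ·(11 - 21) - 2 ≡ 9. → (21, 9)
10Q: (21, 9) + (9, 18). λ = (18 - 9)/(9 - 21) ≡ 9/11 mod 23. 11⁻¹ ≡ 21 (mod 23) since 11·21 = 231 ≡ 1, so λ ≡ 5.
  x = λ² - 21 - 9 = 25 - 30 ≡ 18; y = λ·(21 - 18) - 9 ≡ 6. → (18, 6)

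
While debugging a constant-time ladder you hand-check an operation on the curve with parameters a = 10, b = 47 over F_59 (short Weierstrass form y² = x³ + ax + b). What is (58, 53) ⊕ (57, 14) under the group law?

(49, 3)

(58, 53) + (57, 14). λ = (14 - 53)/(57 - 58) ≡ 20/58 mod 59. 58⁻¹ ≡ 58 (mod 59) since 58·58 = 3364 ≡ 1, so λ ≡ 39.
  x = λ² - 58 - 57 = 1521 - 115 ≡ 49; y = λ·(58 - 49) - 53 ≡ 3. → (49, 3)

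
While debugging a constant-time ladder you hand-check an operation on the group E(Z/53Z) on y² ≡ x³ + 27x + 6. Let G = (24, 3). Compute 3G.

Repeated addition: build up to 3G.
2G: tangent at (24, 3): λ = (3·24² + 27)/(2·3) ≡ 6/6. 6⁻¹ ≡ 9 (mod 53) since 6·9 = 54 ≡ 1, so λ ≡ 6·9 ≡ 1.
  x = λ² - 24 - 24 = 1 - 48 ≡ 6; y = λ·(24 - 6) - 3 ≡ 15. → (6, 15)
3G: (6, 15) + (24, 3). λ = (3 - 15)/(24 - 6) ≡ 41/18 mod 53. 18⁻¹ ≡ 3 (mod 53), so λ ≡ 17.
  x = λ² - 6 - 24 = 289 - 30 ≡ 47; y = λ·(6 - 47) - 15 ≡ 30. → (47, 30)

(47, 30)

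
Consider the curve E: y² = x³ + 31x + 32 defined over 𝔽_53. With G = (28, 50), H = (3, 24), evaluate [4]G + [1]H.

First 4G:
Double-and-add on 4 = (100)₂. Start with G = (28, 50) for the leading 1-bit.
double: tangent at (28, 50): λ = (3·28² + 31)/(2·50) ≡ 51/47. 47⁻¹ ≡ 44 (mod 53) since 47·44 = 2068 ≡ 1, so λ ≡ 51·44 ≡ 18.
  x = λ² - 28 - 28 = 324 - 56 ≡ 3; y = λ·(28 - 3) - 50 ≡ 29. → (3, 29)
double: tangent at (3, 29): λ = (3·3² + 31)/(2·29) ≡ 5/5. 5⁻¹ ≡ 32 (mod 53) since 5·32 = 160 ≡ 1, so λ ≡ 5·32 ≡ 1.
  x = λ² - 3 - 3 = 1 - 6 ≡ 48; y = λ·(3 - 48) - 29 ≡ 32. → (48, 32)
4G = (48, 32).
Finally 4G + H:
(48, 32) + (3, 24). λ = (24 - 32)/(3 - 48) ≡ 45/8 mod 53. 8⁻¹ ≡ 20 (mod 53) since 8·20 = 160 ≡ 1, so λ ≡ 52.
  x = λ² - 48 - 3 = 2704 - 51 ≡ 3; y = λ·(48 - 3) - 32 ≡ 29. → (3, 29)

(3, 29)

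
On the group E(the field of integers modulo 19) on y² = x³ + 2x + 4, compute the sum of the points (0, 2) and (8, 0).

(17, 7)

(0, 2) + (8, 0). λ = (0 - 2)/(8 - 0) ≡ 17/8 mod 19. 8⁻¹ ≡ 12 (mod 19), so λ ≡ 14.
  x = λ² - 0 - 8 = 196 - 8 ≡ 17; y = λ·(0 - 17) - 2 ≡ 7. → (17, 7)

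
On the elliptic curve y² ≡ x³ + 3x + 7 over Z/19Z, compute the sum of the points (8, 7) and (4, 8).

(8, 7) + (4, 8). λ = (8 - 7)/(4 - 8) ≡ 1/15 mod 19. 15⁻¹ ≡ 14 (mod 19), so λ ≡ 14.
  x = λ² - 8 - 4 = 196 - 12 ≡ 13; y = λ·(8 - 13) - 7 ≡ 18. → (13, 18)

(13, 18)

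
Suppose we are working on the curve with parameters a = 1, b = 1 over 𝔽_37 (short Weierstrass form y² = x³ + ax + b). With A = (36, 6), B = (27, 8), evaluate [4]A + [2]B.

(36, 31)

First 4A:
Double-and-add on 4 = (100)₂. Start with A = (36, 6) for the leading 1-bit.
double: tangent at (36, 6): λ = (3·36² + 1)/(2·6) ≡ 4/12. 12⁻¹ ≡ 34 (mod 37), so λ ≡ 4·34 ≡ 25.
  x = λ² - 36 - 36 = 625 - 72 ≡ 35; y = λ·(36 - 35) - 6 ≡ 19. → (35, 19)
double: tangent at (35, 19): λ = (3·35² + 1)/(2·19) ≡ 13/1. 1⁻¹ ≡ 1 (mod 37) since 1·1 = 1 ≡ 1, so λ ≡ 13·1 ≡ 13.
  x = λ² - 35 - 35 = 169 - 70 ≡ 25; y = λ·(35 - 25) - 19 ≡ 0. → (25, 0)
4A = (25, 0).
Next 2B:
Repeated addition: build up to 2B.
2B: tangent at (27, 8): λ = (3·27² + 1)/(2·8) ≡ 5/16. 16⁻¹ ≡ 7 (mod 37), so λ ≡ 5·7 ≡ 35.
  x = λ² - 27 - 27 = 1225 - 54 ≡ 24; y = λ·(27 - 24) - 8 ≡ 23. → (24, 23)
2B = (24, 23).
Finally 4A + 2B:
(25, 0) + (24, 23). λ = (23 - 0)/(24 - 25) ≡ 23/36 mod 37. 36⁻¹ ≡ 36 (mod 37), so λ ≡ 14.
  x = λ² - 25 - 24 = 196 - 49 ≡ 36; y = λ·(25 - 36) - 0 ≡ 31. → (36, 31)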